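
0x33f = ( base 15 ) 3a6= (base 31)QP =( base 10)831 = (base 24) 1af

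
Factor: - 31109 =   -  13^1*2393^1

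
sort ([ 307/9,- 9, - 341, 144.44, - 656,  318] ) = [ - 656,-341, - 9 , 307/9,144.44,318] 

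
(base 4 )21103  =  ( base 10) 595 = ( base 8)1123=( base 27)m1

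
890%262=104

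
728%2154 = 728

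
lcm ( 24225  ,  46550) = 2374050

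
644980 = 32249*20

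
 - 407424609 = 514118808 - 921543417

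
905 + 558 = 1463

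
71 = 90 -19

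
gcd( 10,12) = 2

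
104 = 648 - 544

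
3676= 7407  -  3731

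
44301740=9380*4723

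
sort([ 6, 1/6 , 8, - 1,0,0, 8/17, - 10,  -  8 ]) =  [  -  10, - 8, - 1,0, 0,1/6,8/17,6, 8 ]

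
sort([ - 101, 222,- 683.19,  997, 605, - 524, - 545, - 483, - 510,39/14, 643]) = [ - 683.19, - 545,-524, - 510, - 483, - 101, 39/14,222, 605, 643,997 ] 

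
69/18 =23/6 = 3.83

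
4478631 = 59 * 75909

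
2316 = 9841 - 7525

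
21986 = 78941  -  56955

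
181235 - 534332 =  - 353097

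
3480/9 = 1160/3 = 386.67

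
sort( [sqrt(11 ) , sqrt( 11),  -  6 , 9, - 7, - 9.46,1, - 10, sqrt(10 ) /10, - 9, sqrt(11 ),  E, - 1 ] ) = [- 10, - 9.46, - 9, - 7 , - 6, - 1,sqrt(10)/10,  1 , E,sqrt(11 ),sqrt(11 ),sqrt( 11),9]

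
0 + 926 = 926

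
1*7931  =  7931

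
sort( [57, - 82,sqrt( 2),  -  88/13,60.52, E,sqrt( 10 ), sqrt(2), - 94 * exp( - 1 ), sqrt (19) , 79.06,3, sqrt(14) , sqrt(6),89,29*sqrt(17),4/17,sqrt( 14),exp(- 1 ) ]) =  [ - 82, - 94*exp(-1), - 88/13,4/17, exp( -1), sqrt(2),  sqrt(2),sqrt( 6 ), E , 3,sqrt( 10),sqrt( 14),sqrt( 14 ), sqrt(19) , 57,60.52 , 79.06,89,29 * sqrt( 17 ) ] 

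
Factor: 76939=47^1*1637^1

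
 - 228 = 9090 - 9318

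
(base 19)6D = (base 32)3V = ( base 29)4b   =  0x7F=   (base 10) 127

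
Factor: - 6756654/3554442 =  - 1126109/592407 = - 3^( - 3)*37^ ( - 1)*127^1*593^(-1 )*8867^1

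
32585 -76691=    - 44106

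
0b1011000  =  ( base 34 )2k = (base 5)323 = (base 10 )88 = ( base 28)34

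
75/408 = 25/136 = 0.18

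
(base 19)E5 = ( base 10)271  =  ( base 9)331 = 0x10f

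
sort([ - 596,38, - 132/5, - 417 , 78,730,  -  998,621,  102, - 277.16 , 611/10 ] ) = [-998, - 596, - 417, - 277.16,- 132/5,38, 611/10,78,102,621,730] 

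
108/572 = 27/143 = 0.19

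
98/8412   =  49/4206 =0.01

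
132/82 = 66/41 = 1.61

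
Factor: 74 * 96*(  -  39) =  - 277056= - 2^6*3^2*13^1*37^1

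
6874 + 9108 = 15982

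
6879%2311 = 2257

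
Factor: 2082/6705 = 2^1*3^ ( - 1)*5^(  -  1 )*  149^( - 1 ) * 347^1  =  694/2235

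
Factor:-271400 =-2^3*5^2*23^1*59^1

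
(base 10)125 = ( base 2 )1111101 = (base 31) 41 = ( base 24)55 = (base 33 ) 3Q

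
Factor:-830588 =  -2^2*11^1*43^1 * 439^1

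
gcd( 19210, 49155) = 565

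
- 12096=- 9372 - 2724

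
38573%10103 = 8264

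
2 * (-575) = -1150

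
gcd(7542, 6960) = 6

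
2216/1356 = 554/339 = 1.63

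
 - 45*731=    - 32895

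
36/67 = 36/67 =0.54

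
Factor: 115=5^1*23^1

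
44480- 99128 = - 54648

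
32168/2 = 16084 = 16084.00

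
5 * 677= 3385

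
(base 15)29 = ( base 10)39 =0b100111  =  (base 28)1b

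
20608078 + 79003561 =99611639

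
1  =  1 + 0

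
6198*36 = 223128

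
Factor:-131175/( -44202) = 825/278 = 2^( - 1 )*3^1*5^2*11^1*139^( - 1)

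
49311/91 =49311/91=541.88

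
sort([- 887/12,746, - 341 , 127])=[ - 341, - 887/12,127,746 ]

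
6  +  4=10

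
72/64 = 9/8 = 1.12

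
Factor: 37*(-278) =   -  2^1 * 37^1*139^1 = - 10286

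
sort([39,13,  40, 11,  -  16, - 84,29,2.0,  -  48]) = [ - 84,-48, - 16,2.0, 11,  13,29,  39,  40] 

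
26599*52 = 1383148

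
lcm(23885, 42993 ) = 214965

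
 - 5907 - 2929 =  - 8836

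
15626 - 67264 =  - 51638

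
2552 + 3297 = 5849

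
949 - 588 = 361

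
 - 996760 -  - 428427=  - 568333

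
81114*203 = 16466142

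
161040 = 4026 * 40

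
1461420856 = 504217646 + 957203210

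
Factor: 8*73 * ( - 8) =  - 2^6*73^1 = -4672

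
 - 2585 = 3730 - 6315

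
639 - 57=582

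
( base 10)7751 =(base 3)101122002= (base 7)31412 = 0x1E47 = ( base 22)g07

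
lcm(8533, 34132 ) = 34132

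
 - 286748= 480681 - 767429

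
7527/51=147 + 10/17= 147.59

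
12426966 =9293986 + 3132980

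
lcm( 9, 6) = 18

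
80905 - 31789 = 49116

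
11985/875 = 13 + 122/175 = 13.70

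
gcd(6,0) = 6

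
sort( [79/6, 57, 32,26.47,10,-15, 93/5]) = [- 15,10, 79/6, 93/5,26.47, 32, 57]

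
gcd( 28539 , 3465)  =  63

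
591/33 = 197/11 = 17.91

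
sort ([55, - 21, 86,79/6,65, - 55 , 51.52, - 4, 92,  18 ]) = [ - 55, - 21, - 4,79/6,18 , 51.52,  55,65,86,92 ] 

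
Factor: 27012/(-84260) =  - 6753/21065 = - 3^1 * 5^( - 1)*11^( - 1)*383^ ( - 1)*2251^1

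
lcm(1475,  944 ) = 23600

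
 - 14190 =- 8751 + - 5439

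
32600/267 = 122 + 26/267   =  122.10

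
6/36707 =6/36707 = 0.00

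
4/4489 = 4/4489 = 0.00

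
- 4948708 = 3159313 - 8108021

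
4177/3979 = 4177/3979 = 1.05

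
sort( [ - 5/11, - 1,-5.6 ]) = [ - 5.6, - 1, - 5/11]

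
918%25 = 18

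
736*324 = 238464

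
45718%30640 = 15078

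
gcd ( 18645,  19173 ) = 33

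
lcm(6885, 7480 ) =605880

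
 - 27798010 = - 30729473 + 2931463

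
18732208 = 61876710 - 43144502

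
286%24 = 22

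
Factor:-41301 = -3^2*13^1*353^1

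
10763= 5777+4986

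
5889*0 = 0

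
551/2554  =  551/2554  =  0.22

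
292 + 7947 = 8239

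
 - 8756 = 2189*(  -  4) 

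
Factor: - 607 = -607^1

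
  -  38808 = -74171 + 35363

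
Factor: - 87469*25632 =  - 2242005408 = - 2^5*3^2*23^1*89^1*3803^1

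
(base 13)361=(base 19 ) 1BG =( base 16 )24A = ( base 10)586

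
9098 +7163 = 16261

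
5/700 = 1/140 = 0.01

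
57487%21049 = 15389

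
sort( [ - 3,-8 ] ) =[  -  8,- 3] 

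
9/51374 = 9/51374 = 0.00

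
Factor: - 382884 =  - 2^2*3^1*31907^1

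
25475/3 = 8491 + 2/3 = 8491.67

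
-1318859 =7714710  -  9033569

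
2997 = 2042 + 955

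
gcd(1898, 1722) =2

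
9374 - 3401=5973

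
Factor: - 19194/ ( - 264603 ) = 14/193 = 2^1*7^1*193^( - 1 )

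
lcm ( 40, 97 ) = 3880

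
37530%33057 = 4473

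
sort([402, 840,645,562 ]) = [402, 562 , 645,840 ] 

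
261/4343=261/4343 = 0.06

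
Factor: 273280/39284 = 2^5* 5^1 *23^( - 1 )=160/23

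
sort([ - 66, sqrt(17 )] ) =[ - 66, sqrt(17) ]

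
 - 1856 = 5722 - 7578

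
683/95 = 7 + 18/95 = 7.19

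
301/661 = 301/661 = 0.46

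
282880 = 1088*260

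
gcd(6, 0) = 6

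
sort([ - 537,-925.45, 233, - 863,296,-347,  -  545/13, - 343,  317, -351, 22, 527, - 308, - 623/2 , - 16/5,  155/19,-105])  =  [ - 925.45 ,-863, - 537, -351, - 347, - 343,  -  623/2,  -  308, - 105,- 545/13,  -  16/5,155/19, 22, 233, 296, 317, 527 ] 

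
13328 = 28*476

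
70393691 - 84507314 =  - 14113623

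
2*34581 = 69162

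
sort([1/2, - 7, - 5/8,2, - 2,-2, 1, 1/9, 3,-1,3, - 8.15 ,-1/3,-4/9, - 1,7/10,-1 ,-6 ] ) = [ - 8.15, - 7, - 6,-2,-2, - 1, - 1, - 1,-5/8,-4/9, - 1/3, 1/9,1/2, 7/10,  1, 2, 3, 3] 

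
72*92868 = 6686496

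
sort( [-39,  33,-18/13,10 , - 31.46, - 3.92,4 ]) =[ - 39, -31.46 ,-3.92,- 18/13 , 4,10,33]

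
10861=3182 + 7679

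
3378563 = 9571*353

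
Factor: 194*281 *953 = 2^1*97^1*281^1  *953^1= 51951842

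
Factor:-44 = -2^2 * 11^1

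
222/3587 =222/3587 = 0.06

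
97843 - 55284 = 42559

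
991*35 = 34685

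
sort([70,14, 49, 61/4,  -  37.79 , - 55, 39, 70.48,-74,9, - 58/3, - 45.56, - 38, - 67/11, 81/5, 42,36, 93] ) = [-74, - 55,- 45.56, - 38, - 37.79,-58/3, - 67/11,  9,14 , 61/4, 81/5,  36,39, 42, 49, 70,70.48,93] 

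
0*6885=0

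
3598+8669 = 12267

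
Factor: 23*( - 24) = - 2^3*3^1*23^1=- 552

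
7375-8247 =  - 872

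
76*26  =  1976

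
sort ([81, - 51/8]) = [ - 51/8 , 81 ] 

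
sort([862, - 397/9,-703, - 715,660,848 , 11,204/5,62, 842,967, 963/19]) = [ - 715, - 703  , - 397/9,11,  204/5, 963/19 , 62, 660,842 , 848, 862,967 ]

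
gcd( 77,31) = 1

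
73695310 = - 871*( - 84610 )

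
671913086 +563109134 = 1235022220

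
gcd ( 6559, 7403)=1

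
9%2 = 1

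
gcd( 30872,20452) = 4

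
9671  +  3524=13195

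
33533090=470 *71347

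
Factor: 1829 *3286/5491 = 2^1*17^(-2)*19^(-1) * 31^2* 53^1*59^1 = 6010094/5491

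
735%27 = 6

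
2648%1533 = 1115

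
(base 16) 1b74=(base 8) 15564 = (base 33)6ew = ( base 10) 7028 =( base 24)C4K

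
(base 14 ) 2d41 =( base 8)17635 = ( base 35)6L8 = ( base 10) 8093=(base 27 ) b2k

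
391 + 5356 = 5747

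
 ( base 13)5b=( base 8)114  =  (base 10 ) 76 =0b1001100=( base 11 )6a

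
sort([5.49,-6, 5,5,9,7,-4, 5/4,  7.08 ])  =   [ - 6,-4, 5/4,5,5, 5.49,7,7.08,9 ]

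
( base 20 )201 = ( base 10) 801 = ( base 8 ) 1441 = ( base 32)p1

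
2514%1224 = 66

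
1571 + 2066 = 3637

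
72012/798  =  90 + 32/133  =  90.24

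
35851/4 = 35851/4 = 8962.75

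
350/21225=14/849 = 0.02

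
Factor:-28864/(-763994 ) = 2^5*7^ ( - 1)*11^( - 2) = 32/847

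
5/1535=1/307 = 0.00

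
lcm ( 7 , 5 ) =35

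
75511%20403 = 14302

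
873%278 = 39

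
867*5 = 4335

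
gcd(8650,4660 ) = 10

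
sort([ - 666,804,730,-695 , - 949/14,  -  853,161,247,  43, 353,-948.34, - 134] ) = [ - 948.34, - 853,-695, - 666, - 134, -949/14,43, 161,247, 353, 730,804 ] 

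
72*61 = 4392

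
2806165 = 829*3385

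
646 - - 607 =1253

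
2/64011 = 2/64011 = 0.00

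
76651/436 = 175 + 351/436  =  175.81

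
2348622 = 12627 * 186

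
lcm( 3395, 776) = 27160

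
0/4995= 0 = 0.00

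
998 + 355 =1353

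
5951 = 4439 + 1512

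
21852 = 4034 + 17818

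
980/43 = 980/43 = 22.79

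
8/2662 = 4/1331 =0.00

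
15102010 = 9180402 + 5921608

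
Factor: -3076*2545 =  - 2^2* 5^1*509^1* 769^1 = -7828420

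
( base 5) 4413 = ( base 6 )2452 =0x260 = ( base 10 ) 608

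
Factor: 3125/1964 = 2^( - 2 ) * 5^5*491^( - 1 )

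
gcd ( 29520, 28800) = 720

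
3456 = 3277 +179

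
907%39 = 10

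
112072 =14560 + 97512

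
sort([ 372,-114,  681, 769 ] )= [- 114,372, 681, 769 ] 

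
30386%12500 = 5386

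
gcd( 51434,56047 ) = 1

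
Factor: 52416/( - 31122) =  - 2^5*19^( - 1) =-32/19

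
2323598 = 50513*46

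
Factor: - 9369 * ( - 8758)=2^1* 3^3*29^1*151^1*347^1 = 82053702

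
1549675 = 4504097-2954422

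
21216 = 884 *24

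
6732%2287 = 2158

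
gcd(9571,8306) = 1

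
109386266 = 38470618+70915648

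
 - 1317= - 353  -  964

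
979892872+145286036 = 1125178908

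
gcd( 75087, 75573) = 243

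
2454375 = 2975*825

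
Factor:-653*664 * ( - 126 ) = 2^4*3^2*7^1*83^1*653^1 = 54632592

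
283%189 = 94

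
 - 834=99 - 933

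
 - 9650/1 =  - 9650 =-9650.00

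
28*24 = 672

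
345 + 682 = 1027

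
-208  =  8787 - 8995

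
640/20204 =160/5051 = 0.03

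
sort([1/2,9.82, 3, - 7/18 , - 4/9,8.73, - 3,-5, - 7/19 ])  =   [ - 5,  -  3,-4/9 ,-7/18,-7/19, 1/2,3 , 8.73, 9.82] 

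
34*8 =272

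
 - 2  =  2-4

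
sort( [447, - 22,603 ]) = [ - 22, 447,603] 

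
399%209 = 190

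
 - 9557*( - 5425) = 51846725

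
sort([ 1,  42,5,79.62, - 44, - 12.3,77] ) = [ - 44 , - 12.3,1 , 5, 42,77,  79.62 ]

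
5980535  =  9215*649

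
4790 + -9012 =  - 4222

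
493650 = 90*5485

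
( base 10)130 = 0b10000010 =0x82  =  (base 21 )64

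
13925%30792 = 13925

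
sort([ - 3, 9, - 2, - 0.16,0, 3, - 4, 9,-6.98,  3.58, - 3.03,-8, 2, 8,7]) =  [ - 8,-6.98, - 4, - 3.03,  -  3, - 2,-0.16, 0, 2,3 , 3.58, 7 , 8,  9,  9]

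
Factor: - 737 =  - 11^1 * 67^1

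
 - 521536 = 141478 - 663014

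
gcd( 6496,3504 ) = 16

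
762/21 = 36 + 2/7 = 36.29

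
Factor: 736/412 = 184/103  =  2^3*23^1*103^(  -  1)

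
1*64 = 64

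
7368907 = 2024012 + 5344895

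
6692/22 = 304 + 2/11= 304.18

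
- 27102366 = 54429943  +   - 81532309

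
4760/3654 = 340/261 = 1.30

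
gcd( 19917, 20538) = 9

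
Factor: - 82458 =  - 2^1*3^4*509^1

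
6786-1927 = 4859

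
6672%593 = 149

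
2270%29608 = 2270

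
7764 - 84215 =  - 76451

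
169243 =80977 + 88266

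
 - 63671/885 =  - 72+ 49/885 = - 71.94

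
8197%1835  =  857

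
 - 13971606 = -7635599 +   -  6336007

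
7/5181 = 7/5181 = 0.00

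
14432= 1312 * 11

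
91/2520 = 13/360= 0.04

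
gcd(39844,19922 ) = 19922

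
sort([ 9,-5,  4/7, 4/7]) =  [-5,4/7, 4/7 , 9]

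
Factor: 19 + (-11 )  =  2^3 = 8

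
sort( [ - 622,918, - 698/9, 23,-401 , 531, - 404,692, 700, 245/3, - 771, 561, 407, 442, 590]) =[ - 771, - 622, - 404, - 401 , - 698/9 , 23,245/3,407, 442 , 531,  561, 590, 692, 700, 918]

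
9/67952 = 9/67952 = 0.00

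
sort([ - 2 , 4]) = [ - 2,4 ]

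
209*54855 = 11464695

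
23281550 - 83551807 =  - 60270257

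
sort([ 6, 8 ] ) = [6,8 ]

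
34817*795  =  27679515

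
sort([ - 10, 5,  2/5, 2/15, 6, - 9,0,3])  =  [ - 10, - 9,0, 2/15, 2/5,3, 5, 6 ]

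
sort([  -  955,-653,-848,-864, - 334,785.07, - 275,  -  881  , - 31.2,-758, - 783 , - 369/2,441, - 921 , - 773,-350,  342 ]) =[ - 955, - 921,-881 , - 864,-848, - 783,-773, - 758,-653,-350, - 334, - 275, - 369/2, - 31.2,342,441,785.07]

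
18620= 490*38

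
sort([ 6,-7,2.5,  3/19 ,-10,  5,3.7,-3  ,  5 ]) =[ - 10, - 7 , - 3,  3/19,2.5, 3.7,5, 5,6]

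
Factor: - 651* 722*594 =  - 2^2*3^4*7^1*11^1* 19^2*31^1 = -279193068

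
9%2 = 1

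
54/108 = 1/2  =  0.50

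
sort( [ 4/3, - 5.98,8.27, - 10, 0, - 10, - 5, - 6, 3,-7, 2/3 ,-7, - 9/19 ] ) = [ - 10, - 10, - 7, - 7 , - 6, - 5.98,-5, - 9/19,0, 2/3, 4/3, 3,8.27]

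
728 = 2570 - 1842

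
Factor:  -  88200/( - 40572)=2^1*5^2*23^( - 1) = 50/23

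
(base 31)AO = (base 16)14E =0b101001110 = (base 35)9J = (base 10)334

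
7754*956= 7412824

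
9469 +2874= 12343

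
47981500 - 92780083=-44798583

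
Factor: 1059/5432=2^( -3)*3^1 * 7^( - 1 )*97^( - 1 )*353^1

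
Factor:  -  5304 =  - 2^3 * 3^1*13^1 * 17^1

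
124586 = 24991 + 99595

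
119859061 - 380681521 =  -260822460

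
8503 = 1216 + 7287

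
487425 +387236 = 874661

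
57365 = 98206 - 40841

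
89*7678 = 683342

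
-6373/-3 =6373/3 = 2124.33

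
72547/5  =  72547/5=14509.40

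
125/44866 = 125/44866 = 0.00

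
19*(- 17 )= -323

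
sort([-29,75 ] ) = [ - 29, 75]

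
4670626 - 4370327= 300299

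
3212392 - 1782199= 1430193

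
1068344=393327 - -675017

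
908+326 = 1234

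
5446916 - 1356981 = 4089935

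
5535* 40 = 221400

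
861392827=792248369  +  69144458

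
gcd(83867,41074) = 1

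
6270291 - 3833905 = 2436386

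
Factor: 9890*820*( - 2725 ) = -22099205000 = -2^3*5^4 * 23^1*41^1*43^1*109^1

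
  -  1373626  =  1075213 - 2448839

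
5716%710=36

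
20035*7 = 140245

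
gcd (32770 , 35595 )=565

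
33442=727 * 46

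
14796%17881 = 14796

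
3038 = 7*434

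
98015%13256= 5223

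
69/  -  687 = - 1 + 206/229=- 0.10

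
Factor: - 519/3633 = -1/7= - 7^ (-1 ) 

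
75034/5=15006 + 4/5 = 15006.80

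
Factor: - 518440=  - 2^3*5^1* 13^1*997^1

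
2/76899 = 2/76899 = 0.00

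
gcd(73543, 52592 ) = 1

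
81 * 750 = 60750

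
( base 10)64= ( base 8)100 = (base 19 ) 37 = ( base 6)144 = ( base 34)1u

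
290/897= 290/897 = 0.32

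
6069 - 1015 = 5054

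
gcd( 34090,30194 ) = 974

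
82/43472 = 41/21736  =  0.00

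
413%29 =7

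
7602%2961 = 1680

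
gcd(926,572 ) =2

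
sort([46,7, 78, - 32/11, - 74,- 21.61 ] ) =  [-74, - 21.61,-32/11 , 7, 46, 78 ] 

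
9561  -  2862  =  6699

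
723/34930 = 723/34930 = 0.02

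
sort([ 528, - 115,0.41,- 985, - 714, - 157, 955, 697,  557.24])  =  [  -  985, - 714,-157,-115,0.41,  528 , 557.24 , 697,955]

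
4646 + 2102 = 6748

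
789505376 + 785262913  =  1574768289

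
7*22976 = 160832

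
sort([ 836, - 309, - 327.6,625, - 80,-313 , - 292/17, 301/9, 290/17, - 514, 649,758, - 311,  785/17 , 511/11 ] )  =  [ - 514, - 327.6, - 313,-311, - 309, - 80, - 292/17, 290/17,301/9,785/17,511/11, 625,649,  758,836]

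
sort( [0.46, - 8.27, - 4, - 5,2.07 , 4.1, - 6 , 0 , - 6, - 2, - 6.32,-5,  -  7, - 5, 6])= [- 8.27, - 7, - 6.32, - 6, - 6 , - 5 , - 5 , - 5, - 4, - 2, 0,0.46,2.07, 4.1, 6]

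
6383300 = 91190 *70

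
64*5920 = 378880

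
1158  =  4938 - 3780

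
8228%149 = 33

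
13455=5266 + 8189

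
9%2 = 1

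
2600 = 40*65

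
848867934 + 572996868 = 1421864802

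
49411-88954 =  - 39543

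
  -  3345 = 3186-6531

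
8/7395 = 8/7395= 0.00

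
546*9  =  4914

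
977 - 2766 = - 1789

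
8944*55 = 491920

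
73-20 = 53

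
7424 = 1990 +5434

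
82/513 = 82/513 = 0.16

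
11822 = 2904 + 8918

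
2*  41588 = 83176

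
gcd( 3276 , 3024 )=252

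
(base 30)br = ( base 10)357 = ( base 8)545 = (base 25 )E7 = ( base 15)18c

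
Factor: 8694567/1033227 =3^1*7^1*13^( - 1)*179^1*257^1* 8831^( - 1)= 966063/114803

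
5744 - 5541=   203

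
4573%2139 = 295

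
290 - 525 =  - 235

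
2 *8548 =17096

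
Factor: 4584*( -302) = -1384368 = - 2^4*3^1 *151^1*191^1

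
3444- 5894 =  - 2450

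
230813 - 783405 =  - 552592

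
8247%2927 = 2393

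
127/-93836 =-127/93836 = - 0.00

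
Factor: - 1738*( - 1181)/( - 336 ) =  - 1026289/168 = - 2^ ( - 3 )*3^(-1 )*7^( - 1 ) * 11^1* 79^1*1181^1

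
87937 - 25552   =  62385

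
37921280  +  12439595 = 50360875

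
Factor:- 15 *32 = -2^5 * 3^1 * 5^1 = -480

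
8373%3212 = 1949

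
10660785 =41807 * 255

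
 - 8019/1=-8019 =-8019.00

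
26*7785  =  202410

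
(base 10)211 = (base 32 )6J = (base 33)6d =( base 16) D3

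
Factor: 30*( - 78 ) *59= - 138060 = - 2^2*3^2*5^1*13^1 * 59^1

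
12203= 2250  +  9953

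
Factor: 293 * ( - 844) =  - 2^2*211^1*293^1 = - 247292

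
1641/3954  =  547/1318 = 0.42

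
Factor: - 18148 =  - 2^2*13^1*349^1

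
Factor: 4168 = 2^3*521^1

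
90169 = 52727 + 37442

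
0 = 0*83189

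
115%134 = 115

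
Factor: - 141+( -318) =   -  459  =  -3^3*17^1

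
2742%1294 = 154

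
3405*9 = 30645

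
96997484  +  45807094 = 142804578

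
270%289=270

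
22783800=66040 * 345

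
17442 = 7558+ 9884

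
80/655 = 16/131 = 0.12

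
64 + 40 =104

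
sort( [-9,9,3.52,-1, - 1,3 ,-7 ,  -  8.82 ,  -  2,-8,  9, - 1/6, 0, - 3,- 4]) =[- 9, - 8.82, - 8, - 7, - 4,  -  3, - 2, - 1,-1,-1/6, 0,3, 3.52,9,9]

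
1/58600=1/58600  =  0.00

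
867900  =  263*3300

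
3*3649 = 10947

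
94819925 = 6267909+88552016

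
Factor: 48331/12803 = 7^ ( - 1)*17^1*31^( - 1)*59^( - 1)*2843^1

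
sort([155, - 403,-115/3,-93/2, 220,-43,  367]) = [ - 403 , - 93/2,- 43, - 115/3, 155, 220, 367] 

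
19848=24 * 827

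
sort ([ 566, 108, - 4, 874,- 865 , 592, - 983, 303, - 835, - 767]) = [  -  983 , - 865, - 835,- 767 , - 4, 108 , 303,566, 592,874]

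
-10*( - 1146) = 11460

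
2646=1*2646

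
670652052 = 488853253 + 181798799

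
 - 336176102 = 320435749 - 656611851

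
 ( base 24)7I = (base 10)186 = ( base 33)5l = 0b10111010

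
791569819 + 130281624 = 921851443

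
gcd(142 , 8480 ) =2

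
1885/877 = 2 + 131/877 = 2.15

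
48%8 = 0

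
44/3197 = 44/3197 = 0.01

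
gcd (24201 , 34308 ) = 9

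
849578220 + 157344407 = 1006922627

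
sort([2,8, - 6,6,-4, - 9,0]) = [-9, - 6,-4,0,2 , 6, 8 ] 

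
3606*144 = 519264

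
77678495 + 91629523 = 169308018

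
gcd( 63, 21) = 21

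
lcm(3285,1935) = 141255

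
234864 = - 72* ( - 3262)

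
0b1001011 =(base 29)2H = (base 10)75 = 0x4b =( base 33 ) 29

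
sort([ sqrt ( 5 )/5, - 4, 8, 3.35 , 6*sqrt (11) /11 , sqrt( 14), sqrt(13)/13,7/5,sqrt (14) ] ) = [ - 4, sqrt(13)/13,sqrt(5)/5,7/5,6*sqrt( 11)/11,3.35, sqrt ( 14), sqrt(14),8 ]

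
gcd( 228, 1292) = 76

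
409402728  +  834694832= 1244097560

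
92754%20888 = 9202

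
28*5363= 150164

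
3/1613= 3/1613 = 0.00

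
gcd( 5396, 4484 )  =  76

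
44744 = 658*68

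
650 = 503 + 147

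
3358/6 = 559  +  2/3 = 559.67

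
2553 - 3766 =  - 1213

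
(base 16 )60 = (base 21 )4c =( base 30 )36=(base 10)96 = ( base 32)30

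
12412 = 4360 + 8052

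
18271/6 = 18271/6 = 3045.17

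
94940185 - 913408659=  - 818468474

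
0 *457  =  0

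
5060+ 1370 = 6430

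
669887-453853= 216034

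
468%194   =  80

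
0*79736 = 0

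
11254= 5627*2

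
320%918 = 320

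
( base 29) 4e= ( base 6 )334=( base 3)11211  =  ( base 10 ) 130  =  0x82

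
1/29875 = 1/29875 = 0.00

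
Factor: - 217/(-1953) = 1/9 = 3^ ( - 2 )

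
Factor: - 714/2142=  - 1/3 =-3^ (-1)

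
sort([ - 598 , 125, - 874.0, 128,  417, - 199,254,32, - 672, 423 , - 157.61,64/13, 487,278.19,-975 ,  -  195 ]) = [ - 975,-874.0, - 672, - 598, - 199, - 195,-157.61,64/13,32 , 125, 128,254, 278.19, 417,423,487 ]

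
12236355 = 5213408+7022947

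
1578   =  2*789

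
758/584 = 1+87/292 = 1.30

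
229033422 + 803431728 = 1032465150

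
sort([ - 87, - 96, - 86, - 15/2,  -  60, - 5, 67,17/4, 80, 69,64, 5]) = [ - 96, - 87 , - 86, - 60, - 15/2,  -  5, 17/4,5,64, 67, 69,  80 ] 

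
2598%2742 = 2598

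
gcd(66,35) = 1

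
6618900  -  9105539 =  - 2486639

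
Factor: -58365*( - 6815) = 3^2* 5^2*29^1*47^1*1297^1 = 397757475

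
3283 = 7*469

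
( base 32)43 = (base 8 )203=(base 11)10a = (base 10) 131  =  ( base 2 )10000011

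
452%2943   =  452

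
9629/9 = 1069 + 8/9 = 1069.89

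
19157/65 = 19157/65=   294.72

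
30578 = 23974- - 6604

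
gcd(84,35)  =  7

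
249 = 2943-2694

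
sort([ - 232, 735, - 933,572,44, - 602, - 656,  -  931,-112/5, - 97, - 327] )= [ - 933, - 931,-656, - 602, - 327 , - 232, - 97,  -  112/5 , 44, 572, 735] 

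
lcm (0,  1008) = 0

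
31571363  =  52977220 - 21405857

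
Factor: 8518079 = 8518079^1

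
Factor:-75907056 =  - 2^4*3^1*181^1*8737^1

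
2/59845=2/59845 = 0.00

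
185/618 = 185/618  =  0.30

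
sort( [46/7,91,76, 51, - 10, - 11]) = [ - 11, - 10, 46/7,51,76,91] 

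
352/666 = 176/333 = 0.53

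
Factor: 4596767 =7^1*656681^1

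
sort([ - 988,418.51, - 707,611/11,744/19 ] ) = [ -988, - 707,744/19,611/11,418.51 ] 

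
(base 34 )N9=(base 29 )R8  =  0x317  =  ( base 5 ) 11131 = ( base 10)791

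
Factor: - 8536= -2^3*11^1 * 97^1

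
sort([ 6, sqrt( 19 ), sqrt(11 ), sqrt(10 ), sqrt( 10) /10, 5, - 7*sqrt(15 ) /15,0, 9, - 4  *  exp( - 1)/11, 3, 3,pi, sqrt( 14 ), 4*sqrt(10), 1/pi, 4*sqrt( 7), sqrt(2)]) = [ - 7*sqrt( 15 ) /15, - 4*exp( - 1 ) /11, 0, sqrt(10 )/10 , 1/pi,sqrt (2 ), 3, 3, pi, sqrt(10 ),sqrt(11), sqrt(14),sqrt( 19),  5, 6,9, 4*sqrt(7 ),4*sqrt( 10 ) ] 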